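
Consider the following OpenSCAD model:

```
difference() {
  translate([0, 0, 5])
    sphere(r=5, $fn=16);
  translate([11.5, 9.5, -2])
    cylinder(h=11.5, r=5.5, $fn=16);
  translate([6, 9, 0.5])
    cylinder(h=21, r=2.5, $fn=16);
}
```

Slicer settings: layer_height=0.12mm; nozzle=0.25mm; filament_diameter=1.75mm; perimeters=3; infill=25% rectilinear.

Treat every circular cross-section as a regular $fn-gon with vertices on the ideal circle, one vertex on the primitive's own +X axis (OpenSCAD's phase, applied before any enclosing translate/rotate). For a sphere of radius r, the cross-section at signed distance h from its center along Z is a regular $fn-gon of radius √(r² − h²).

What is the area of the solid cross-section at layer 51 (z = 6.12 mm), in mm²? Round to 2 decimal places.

72.70 mm²

At z = 6.12 mm: the r=5 sphere slices to a regular 16-gon of circumradius 4.873 (√(r²−h²) with h=1.12 from center) (area = (16/2)·4.873²·sin(360°/16) = 72.70 mm²); the r=5.5 cylinder at (11.5, 9.5) gives a regular 16-gon of circumradius 5.5 (constant along its height) (area = (16/2)·5.500²·sin(360°/16) = 92.61 mm²); the r=2.5 cylinder at (6, 9) gives a regular 16-gon of circumradius 2.5 (constant along its height) (area = (16/2)·2.500²·sin(360°/16) = 19.13 mm²); Taking the first minus the rest: starting from the r=5 sphere (72.70 mm²), the r=5.5 cylinder at (11.5, 9.5) misses the remaining region (no effect); the r=2.5 cylinder at (6, 9) misses the remaining region (no effect) — area = 72.70 mm². Overall, the cross-section is a single solid region. Net area = 72.70 mm².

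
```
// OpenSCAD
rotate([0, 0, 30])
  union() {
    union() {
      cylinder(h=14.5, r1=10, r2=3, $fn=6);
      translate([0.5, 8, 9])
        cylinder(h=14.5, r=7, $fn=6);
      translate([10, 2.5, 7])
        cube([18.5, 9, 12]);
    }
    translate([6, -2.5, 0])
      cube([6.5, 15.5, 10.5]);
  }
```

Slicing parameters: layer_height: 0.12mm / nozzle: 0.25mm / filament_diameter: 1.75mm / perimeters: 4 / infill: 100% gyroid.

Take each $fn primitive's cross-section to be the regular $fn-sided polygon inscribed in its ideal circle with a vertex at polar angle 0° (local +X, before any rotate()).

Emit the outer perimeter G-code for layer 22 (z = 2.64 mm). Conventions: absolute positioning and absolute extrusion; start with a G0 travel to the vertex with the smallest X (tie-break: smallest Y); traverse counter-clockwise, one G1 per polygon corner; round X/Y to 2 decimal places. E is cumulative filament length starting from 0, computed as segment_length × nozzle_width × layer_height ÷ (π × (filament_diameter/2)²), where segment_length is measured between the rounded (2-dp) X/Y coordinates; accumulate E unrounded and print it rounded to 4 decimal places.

G0 X-7.56 Y-4.36 Z2.64
G1 X0.00 Y-8.73 E0.1089
G1 X7.56 Y-4.36 E0.2178
G1 X7.56 Y1.48 E0.2907
G1 X12.08 Y4.08 E0.3557
G1 X4.33 Y17.51 E0.5491
G1 X-1.30 Y14.26 E0.6302
G1 X2.84 Y7.09 E0.7334
G1 X0.00 Y8.73 E0.7743
G1 X-7.56 Y4.36 E0.8833
G1 X-7.56 Y-4.36 E0.9920

At z = 2.64 mm: the cone contributes a regular 6-gon of circumradius 8.726 (interpolated between r1=10 and r2=3 at t=0.182); the cylinder at (0.5, 8) is absent (z outside [9, 23.5]); the cube at (10, 2.5) is absent (z outside [7, 19]); Taking the union: only the cone is present, so the union is just that shape — 1 connected region; the 6.5×15.5 cube at (6, -2.5) contributes its full rectangle; Merging all regions: the regions partially overlap (shared area 11.44 mm²), so overlapping operands fuse into one piece — 1 connected region; (rotated 30° about Z; rotation is an isometry so areas/perimeters/island counts are preserved). The outline is a single polygon with 10 vertices. Extrusion per mm of travel: 0.25 × 0.12 / (π × 0.875²) = 0.012473. Accumulating E over each segment gives final E = 0.9920.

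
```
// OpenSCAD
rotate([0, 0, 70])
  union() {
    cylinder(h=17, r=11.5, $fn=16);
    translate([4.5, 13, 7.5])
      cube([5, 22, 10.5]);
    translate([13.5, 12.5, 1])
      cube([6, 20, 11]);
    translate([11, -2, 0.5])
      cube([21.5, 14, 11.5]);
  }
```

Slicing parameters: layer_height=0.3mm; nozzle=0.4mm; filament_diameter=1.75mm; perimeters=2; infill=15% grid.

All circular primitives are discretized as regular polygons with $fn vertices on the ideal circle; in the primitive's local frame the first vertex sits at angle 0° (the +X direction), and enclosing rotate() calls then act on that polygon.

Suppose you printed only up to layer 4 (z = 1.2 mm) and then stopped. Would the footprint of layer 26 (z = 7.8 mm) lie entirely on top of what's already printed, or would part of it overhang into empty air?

Compare the two slices. At z = 1.2: the r=11.5 cylinder contributes a regular 16-gon of circumradius 11.5 (area = (16/2)·11.500²·sin(360°/16) = 404.88 mm²); the cube at (4.5, 13) does not reach this height (z outside [7.5, 18]); the cube at (13.5, 12.5) (footprint 6×20) is included at this height (area 120.00 mm²); the 21.5×14 cube at (11, -2) contributes its full rectangle (area 301.00 mm²); Combining (union): the regions partially overlap — summed areas 825.88 mm² minus the doubly-counted overlap 1.23 mm² gives 824.65 mm² — area = 824.65 mm²; (rotated 70° about Z; rotation is an isometry so areas/perimeters/island counts are preserved). At z = 7.8: the r=11.5 cylinder gives a regular 16-gon of circumradius 11.5 (constant along its height) (area = (16/2)·11.500²·sin(360°/16) = 404.88 mm²); the 5×22 cube at (4.5, 13) contributes its full rectangle (area 110.00 mm²); the cube at (13.5, 12.5) (footprint 6×20) is included at this height (area 120.00 mm²); the 21.5×14 cube at (11, -2) contributes its full rectangle (area 301.00 mm²); Merging all regions: the regions partially overlap — summed areas 935.88 mm² minus the doubly-counted overlap 1.23 mm² gives 934.65 mm² — area = 934.65 mm²; (rotated 70° about Z; rotation is an isometry so areas/perimeters/island counts are preserved). Checking containment: at z = 7.8 the cross-section extends beyond the z = 1.2 cross-section by about 110.00 mm².

part overhangs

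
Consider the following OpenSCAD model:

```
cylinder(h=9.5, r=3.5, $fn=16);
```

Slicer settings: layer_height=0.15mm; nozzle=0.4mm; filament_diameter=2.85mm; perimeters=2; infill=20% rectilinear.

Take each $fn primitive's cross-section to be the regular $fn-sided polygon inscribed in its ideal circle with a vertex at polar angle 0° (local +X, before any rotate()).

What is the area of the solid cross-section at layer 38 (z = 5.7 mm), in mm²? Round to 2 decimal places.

37.50 mm²

At z = 5.7 mm: the r=3.5 cylinder contributes a regular 16-gon of circumradius 3.5 (area = (16/2)·3.500²·sin(360°/16) = 37.50 mm²). Overall, the cross-section is a single solid region. Net area = 37.50 mm².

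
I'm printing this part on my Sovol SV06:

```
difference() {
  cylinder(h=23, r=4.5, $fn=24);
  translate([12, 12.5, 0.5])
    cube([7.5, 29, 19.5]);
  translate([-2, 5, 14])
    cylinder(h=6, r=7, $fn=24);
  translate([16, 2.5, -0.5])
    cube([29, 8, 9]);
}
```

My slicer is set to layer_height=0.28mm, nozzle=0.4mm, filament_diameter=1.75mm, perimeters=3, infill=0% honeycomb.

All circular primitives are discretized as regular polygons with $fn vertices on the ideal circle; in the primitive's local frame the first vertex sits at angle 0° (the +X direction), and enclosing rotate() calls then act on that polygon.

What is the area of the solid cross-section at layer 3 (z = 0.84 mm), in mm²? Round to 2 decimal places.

At z = 0.84 mm: the cylinder: section is a regular 24-gon, circumradius r=4.5 (area = (24/2)·4.500²·sin(360°/24) = 62.89 mm²); the cube at (12, 12.5) (footprint 7.5×29) is included at this height (area 217.50 mm²); the cylinder at (-2, 5) is absent (z outside [14, 20]); the cube at (16, 2.5) (footprint 29×8) is included at this height (area 232.00 mm²); Subtracting the remaining from the first: starting from the r=4.5 cylinder (62.89 mm²), the 7.5×29 cube at (12, 12.5) misses the remaining region (no effect); the 29×8 cube at (16, 2.5) misses the remaining region (no effect) — area = 62.89 mm². Overall, the cross-section is a single solid region. Net area = 62.89 mm².

62.89 mm²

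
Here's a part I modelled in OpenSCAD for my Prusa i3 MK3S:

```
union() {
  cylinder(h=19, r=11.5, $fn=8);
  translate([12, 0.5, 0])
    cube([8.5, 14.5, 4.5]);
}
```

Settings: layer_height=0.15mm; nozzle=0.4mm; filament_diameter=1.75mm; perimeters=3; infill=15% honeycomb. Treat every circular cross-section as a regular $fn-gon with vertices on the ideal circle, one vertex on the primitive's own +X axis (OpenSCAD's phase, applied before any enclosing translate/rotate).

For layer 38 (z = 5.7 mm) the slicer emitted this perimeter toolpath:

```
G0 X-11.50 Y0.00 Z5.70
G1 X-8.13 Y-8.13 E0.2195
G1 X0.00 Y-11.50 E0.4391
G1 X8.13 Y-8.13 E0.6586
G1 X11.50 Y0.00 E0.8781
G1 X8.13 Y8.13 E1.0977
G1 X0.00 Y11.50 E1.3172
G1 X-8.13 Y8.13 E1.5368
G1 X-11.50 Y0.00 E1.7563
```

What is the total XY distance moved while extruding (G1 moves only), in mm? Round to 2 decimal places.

Sum the Euclidean lengths of each G1 segment: total = 70.41 mm.

70.41 mm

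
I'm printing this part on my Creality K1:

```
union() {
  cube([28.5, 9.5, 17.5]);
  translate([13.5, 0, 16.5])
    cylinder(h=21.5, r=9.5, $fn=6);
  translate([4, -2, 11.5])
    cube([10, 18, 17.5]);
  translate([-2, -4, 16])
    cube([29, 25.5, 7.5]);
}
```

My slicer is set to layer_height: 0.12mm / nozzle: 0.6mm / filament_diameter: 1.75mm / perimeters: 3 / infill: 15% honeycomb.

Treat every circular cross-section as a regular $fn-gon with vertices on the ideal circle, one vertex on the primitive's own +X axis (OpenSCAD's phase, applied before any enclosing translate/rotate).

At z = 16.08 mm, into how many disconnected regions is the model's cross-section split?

1

At z = 16.08 mm: the 28.5×9.5 cube contributes its full rectangle; the cylinder at (13.5, 0) is absent (z outside [16.5, 38]); the cube at (4, -2) (footprint 10×18) is included at this height; the 29×25.5 cube at (-2, -4) contributes its full rectangle; Merging all regions: the regions partially overlap (shared area 436.50 mm²), so overlapping operands fuse into one piece — 1 connected region. The result has 1 disconnected region.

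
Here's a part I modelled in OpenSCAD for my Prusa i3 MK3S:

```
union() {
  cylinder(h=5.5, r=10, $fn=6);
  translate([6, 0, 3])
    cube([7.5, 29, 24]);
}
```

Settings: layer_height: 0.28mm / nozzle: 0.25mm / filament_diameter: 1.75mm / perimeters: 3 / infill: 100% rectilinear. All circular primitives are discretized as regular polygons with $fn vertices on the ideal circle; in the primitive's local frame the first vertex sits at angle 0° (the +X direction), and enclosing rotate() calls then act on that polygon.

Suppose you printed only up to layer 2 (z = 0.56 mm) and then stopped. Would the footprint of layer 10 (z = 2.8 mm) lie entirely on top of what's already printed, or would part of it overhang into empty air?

Compare the two slices. At z = 0.56: the r=10 cylinder contributes a regular 6-gon of circumradius 10 (area = (6/2)·10.000²·sin(360°/6) = 259.81 mm²); the cube at (6, 0) is absent (z outside [3, 27]); Combining (union): only the r=10 cylinder is present, so the union is just that shape — area = 259.81 mm². At z = 2.8: the r=10 cylinder contributes a regular 6-gon of circumradius 10 (area = (6/2)·10.000²·sin(360°/6) = 259.81 mm²); the cube at (6, 0) is not intersected at this z (z outside [3, 27]); Merging all regions: only the r=10 cylinder is present, so the union is just that shape — area = 259.81 mm². Checking containment: the cross-section at z = 2.8 is a subset of the cross-section at z = 0.56.

entirely on top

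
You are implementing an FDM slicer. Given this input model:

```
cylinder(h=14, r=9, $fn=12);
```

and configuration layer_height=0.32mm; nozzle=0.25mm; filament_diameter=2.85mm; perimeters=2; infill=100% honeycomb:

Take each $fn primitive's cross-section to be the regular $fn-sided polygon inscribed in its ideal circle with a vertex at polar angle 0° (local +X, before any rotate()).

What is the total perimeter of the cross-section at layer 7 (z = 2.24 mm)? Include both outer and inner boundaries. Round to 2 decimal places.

55.90 mm

At z = 2.24 mm: the r=9 cylinder gives a regular 12-gon of circumradius 9 (constant along its height) (perimeter = 2·12·9.000·sin(180°/12) = 55.90 mm). Overall, the cross-section is a single solid region. Total boundary length (outer) = 55.90 mm.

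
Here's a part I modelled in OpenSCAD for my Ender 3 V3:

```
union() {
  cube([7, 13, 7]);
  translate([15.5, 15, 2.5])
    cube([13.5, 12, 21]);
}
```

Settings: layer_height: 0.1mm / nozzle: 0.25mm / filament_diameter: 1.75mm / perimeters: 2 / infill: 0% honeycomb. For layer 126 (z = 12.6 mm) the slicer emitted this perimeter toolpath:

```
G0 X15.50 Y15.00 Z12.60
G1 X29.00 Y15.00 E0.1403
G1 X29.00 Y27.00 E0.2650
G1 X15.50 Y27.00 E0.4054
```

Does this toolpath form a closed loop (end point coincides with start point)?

no

Start point (G0): (15.50, 15.00). End point (last G1): the path does not return to the start — open.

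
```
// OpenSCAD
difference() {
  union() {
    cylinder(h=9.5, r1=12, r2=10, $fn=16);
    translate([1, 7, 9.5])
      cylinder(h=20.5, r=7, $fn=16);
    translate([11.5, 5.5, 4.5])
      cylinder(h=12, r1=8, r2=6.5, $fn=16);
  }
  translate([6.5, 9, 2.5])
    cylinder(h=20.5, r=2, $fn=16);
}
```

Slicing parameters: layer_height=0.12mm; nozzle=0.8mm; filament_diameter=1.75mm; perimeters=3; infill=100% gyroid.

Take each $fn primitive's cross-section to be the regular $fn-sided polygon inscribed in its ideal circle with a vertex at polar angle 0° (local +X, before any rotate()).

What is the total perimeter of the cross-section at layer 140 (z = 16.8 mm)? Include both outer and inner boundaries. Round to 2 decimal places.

47.85 mm

At z = 16.8 mm: the cone is absent (z outside [0, 9.5]); the r=7 cylinder at (1, 7) contributes a regular 16-gon of circumradius 7 (perimeter = 2·16·7.000·sin(180°/16) = 43.70 mm); the cone at (11.5, 5.5) is not intersected at this z (z outside [4.5, 16.5]); Combining (union): only the r=7 cylinder at (1, 7) is present, so the union is just that shape — boundary = 43.70 mm; the r=2 cylinder at (6.5, 9) contributes a regular 16-gon of circumradius 2 (perimeter = 2·16·2.000·sin(180°/16) = 12.49 mm); After the difference (first − rest): starting from that combined region, the r=2 cylinder at (6.5, 9) partially overlaps it — only the 9.81 mm² overlap (of its 12.25 mm²) is removed, clipping the outline — boundary = 47.85 mm. Overall, the cross-section is a single solid region. Total boundary length (outer) = 47.85 mm.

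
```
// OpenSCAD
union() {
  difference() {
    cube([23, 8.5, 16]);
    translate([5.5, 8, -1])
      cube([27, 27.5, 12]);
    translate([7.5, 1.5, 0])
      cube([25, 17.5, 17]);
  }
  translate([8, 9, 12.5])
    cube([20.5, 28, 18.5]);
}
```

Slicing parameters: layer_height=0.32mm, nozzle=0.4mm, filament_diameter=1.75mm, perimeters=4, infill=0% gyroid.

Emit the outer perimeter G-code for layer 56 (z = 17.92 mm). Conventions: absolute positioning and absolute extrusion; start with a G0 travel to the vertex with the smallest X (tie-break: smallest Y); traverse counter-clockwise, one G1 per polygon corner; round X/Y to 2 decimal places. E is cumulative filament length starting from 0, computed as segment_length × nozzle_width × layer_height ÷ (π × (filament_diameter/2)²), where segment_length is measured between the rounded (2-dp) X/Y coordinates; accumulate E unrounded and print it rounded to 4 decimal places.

G0 X8.00 Y9.00 Z17.92
G1 X28.50 Y9.00 E1.0909
G1 X28.50 Y37.00 E2.5810
G1 X8.00 Y37.00 E3.6719
G1 X8.00 Y9.00 E5.1620

At z = 17.92 mm: the cube is absent (z outside [0, 16]); the cube at (5.5, 8) is absent (z outside [-1, 11]); the cube at (7.5, 1.5) is absent (z outside [0, 17]); After the difference (first − rest): the first operand is absent here, so nothing remains; the cube at (8, 9) (footprint 20.5×28) is included at this height; Merging all regions: only the 20.5×28 cube at (8, 9) is present, so the union is just that shape — 1 connected region. The outline is a single polygon with 4 vertices. Extrusion per mm of travel: 0.4 × 0.32 / (π × 0.875²) = 0.053216. Accumulating E over each segment gives final E = 5.1620.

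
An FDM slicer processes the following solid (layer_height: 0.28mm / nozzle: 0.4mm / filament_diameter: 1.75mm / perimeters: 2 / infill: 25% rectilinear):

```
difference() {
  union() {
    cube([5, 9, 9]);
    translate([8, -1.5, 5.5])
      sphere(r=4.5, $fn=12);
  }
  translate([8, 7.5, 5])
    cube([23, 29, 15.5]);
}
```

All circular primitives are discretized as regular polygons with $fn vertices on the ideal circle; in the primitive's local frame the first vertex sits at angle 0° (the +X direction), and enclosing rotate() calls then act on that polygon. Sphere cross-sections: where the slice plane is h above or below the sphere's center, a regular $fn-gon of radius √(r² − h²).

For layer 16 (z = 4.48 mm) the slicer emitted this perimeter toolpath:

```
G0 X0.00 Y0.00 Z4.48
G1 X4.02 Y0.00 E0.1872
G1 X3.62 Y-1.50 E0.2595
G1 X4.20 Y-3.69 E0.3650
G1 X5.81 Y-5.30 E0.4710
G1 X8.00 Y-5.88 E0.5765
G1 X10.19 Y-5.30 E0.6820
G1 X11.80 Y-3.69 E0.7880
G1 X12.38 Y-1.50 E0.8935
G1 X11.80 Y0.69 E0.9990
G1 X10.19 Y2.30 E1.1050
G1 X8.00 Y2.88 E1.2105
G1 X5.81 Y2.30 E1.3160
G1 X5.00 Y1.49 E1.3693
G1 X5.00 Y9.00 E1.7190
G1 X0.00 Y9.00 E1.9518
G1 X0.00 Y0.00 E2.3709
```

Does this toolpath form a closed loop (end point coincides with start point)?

Start point (G0): (0.00, 0.00). End point (last G1): the path returns to the start — closed.

yes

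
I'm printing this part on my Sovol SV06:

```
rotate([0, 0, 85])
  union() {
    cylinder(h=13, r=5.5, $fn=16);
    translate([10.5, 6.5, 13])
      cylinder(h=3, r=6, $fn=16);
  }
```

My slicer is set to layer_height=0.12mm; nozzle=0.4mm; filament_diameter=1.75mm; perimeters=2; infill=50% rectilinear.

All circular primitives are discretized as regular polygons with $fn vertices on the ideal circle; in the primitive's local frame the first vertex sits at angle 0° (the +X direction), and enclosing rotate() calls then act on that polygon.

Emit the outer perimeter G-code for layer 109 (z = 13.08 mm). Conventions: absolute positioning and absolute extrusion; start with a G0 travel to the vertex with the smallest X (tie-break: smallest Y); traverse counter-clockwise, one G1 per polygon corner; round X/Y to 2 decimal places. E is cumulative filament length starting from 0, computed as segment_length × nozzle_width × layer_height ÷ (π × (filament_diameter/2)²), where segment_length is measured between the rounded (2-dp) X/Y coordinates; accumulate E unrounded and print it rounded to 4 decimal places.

At z = 13.08 mm: the cylinder is not intersected at this z (z outside [0, 13]); the r=6 cylinder at (10.5, 6.5) gives a regular 16-gon of circumradius 6 (constant along its height); Taking the union: only the r=6 cylinder at (10.5, 6.5) is present, so the union is just that shape — 1 connected region; (whole slice rotated 85° about Z — lengths, areas and connectivity unchanged). The outline is a single polygon with 16 vertices. Extrusion per mm of travel: 0.4 × 0.12 / (π × 0.875²) = 0.019956. Accumulating E over each segment gives final E = 0.7476.

G0 X-11.54 Y11.55 Z13.08
G1 X-11.28 Y9.22 E0.0468
G1 X-10.16 Y7.17 E0.0934
G1 X-8.33 Y5.70 E0.1402
G1 X-6.08 Y5.05 E0.1870
G1 X-3.76 Y5.30 E0.2335
G1 X-1.70 Y6.43 E0.2804
G1 X-0.24 Y8.26 E0.3272
G1 X0.42 Y10.50 E0.3738
G1 X0.16 Y12.83 E0.4205
G1 X-0.96 Y14.88 E0.4672
G1 X-2.79 Y16.35 E0.5140
G1 X-5.04 Y17.00 E0.5607
G1 X-7.36 Y16.75 E0.6073
G1 X-9.42 Y15.62 E0.6542
G1 X-10.88 Y13.80 E0.7008
G1 X-11.54 Y11.55 E0.7476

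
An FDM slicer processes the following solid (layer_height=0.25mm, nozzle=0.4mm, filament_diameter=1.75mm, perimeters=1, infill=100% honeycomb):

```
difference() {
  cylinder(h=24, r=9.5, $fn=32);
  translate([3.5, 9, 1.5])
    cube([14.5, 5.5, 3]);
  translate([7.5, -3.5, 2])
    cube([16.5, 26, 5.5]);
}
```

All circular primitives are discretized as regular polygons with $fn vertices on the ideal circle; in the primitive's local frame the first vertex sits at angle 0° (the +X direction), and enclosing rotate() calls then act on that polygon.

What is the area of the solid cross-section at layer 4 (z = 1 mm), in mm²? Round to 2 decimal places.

281.71 mm²

At z = 1 mm: the cylinder: section is a regular 32-gon, circumradius r=9.5 (area = (32/2)·9.500²·sin(360°/32) = 281.71 mm²); the cube at (3.5, 9) is not intersected at this z (z outside [1.5, 4.5]); the cube at (7.5, -3.5) does not reach this height (z outside [2, 7.5]); After the difference (first − rest): none of the subtracted shapes is present at this height, so the r=9.5 cylinder is unchanged — area = 281.71 mm². Overall, the cross-section is a single solid region. Net area = 281.71 mm².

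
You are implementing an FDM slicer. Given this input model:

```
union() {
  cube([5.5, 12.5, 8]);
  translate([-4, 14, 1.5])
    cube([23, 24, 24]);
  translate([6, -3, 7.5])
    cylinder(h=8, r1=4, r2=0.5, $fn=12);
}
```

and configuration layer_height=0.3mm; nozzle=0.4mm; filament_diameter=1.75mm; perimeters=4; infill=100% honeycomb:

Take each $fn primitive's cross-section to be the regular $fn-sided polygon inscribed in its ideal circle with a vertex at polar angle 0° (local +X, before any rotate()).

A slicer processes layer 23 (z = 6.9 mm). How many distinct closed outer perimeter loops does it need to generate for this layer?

At z = 6.9 mm: the 5.5×12.5 cube contributes its full rectangle; the cube at (-4, 14) is present — its section is the full 23×24 rectangle; the cone at (6, -3) does not reach this height (z outside [7.5, 15.5]); Merging all regions: the 2 present regions are separate (no shared area or edge), so areas and boundary lengths simply add and each stays a separate island — 2 connected regions. The result has 2 disconnected regions.

2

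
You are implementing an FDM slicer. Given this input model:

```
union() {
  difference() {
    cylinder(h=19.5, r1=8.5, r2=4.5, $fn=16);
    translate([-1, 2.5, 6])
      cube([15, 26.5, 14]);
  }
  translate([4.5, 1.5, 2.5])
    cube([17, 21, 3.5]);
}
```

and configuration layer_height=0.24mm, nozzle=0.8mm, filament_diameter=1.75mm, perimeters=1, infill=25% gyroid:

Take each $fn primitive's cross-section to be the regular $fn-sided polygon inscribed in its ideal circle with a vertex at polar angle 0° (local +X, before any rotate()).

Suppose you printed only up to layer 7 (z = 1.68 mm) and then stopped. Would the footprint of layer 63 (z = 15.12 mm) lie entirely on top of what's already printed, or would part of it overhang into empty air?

Compare the two slices. At z = 1.68: the cone contributes a regular 16-gon of circumradius 8.155 (interpolated between r1=8.5 and r2=4.5 at t=0.086) (area = (16/2)·8.155²·sin(360°/16) = 203.62 mm²); the cube at (-1, 2.5) is absent (z outside [6, 20]); Taking the first minus the rest: none of the subtracted shapes is present at this height, so the cone is unchanged — area = 203.62 mm²; the cube at (4.5, 1.5) is absent (z outside [2.5, 6]); Merging all regions: only the result so far is present, so the union is just that shape — area = 203.62 mm². At z = 15.12: the cone (r1=8.5→r2=4.5) has section circumradius 5.398 here — a regular 16-gon (area = (16/2)·5.398²·sin(360°/16) = 89.22 mm²); the cube at (-1, 2.5) (footprint 15×26.5) is included at this height (area 397.50 mm²); Taking the first minus the rest: starting from the cone (89.22 mm²), the 15×26.5 cube at (-1, 2.5) partially overlaps it — only the 12.27 mm² overlap (of its 397.50 mm²) is removed, clipping the outline — area = 76.95 mm²; the cube at (4.5, 1.5) is not intersected at this z (z outside [2.5, 6]); Combining (union): only that combined region is present, so the union is just that shape — area = 76.95 mm². Checking containment: the cross-section at z = 15.12 is a subset of the cross-section at z = 1.68.

entirely on top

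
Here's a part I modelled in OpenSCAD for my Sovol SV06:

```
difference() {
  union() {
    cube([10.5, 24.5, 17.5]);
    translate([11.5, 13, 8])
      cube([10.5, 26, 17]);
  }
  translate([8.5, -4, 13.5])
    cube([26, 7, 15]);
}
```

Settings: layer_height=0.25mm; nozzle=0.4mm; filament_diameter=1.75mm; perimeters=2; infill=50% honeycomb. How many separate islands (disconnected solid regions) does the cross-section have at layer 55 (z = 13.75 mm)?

At z = 13.75 mm: the cube is present — its section is the full 10.5×24.5 rectangle; the 10.5×26 cube at (11.5, 13) contributes its full rectangle; Combining (union): the 2 present regions are separate (no shared area or edge), so areas and boundary lengths simply add and each stays a separate island — 2 connected regions; the cube at (8.5, -4) is present — its section is the full 26×7 rectangle; After the difference (first − rest): starting from the result so far, the 26×7 cube at (8.5, -4) partially overlaps it — only the 6.00 mm² overlap (of its 182.00 mm²) is removed, clipping the outline — 2 connected regions. Overall, the cross-section has 2 separate islands. Island count = 2.

2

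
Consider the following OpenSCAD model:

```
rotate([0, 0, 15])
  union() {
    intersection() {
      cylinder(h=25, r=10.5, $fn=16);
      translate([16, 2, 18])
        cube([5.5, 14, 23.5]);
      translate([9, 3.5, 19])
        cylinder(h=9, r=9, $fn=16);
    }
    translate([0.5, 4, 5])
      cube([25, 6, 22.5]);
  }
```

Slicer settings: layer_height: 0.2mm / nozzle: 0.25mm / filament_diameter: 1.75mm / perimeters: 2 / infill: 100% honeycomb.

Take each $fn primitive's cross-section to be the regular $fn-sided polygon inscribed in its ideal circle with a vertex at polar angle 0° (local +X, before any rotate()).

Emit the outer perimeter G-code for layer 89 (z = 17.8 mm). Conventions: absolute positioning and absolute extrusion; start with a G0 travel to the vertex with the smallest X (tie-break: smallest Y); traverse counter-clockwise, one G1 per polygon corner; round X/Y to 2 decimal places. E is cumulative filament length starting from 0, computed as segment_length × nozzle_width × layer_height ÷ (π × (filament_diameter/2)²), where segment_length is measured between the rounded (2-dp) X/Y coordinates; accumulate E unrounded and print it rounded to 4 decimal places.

At z = 17.8 mm: the cylinder: section is a regular 16-gon, circumradius r=10.5; the cube at (16, 2) is absent (z outside [18, 41.5]); the cylinder at (9, 3.5) is not intersected at this z (z outside [19, 28]); After intersecting: at least one operand is absent at this height, so nothing remains; the 25×6 cube at (0.5, 4) contributes its full rectangle; Taking the union: only the 25×6 cube at (0.5, 4) is present, so the union is just that shape — 1 connected region; (whole slice rotated 15° about Z — lengths, areas and connectivity unchanged). The outline is a single polygon with 4 vertices. Extrusion per mm of travel: 0.25 × 0.2 / (π × 0.875²) = 0.020788. Accumulating E over each segment gives final E = 1.2892.

G0 X-2.11 Y9.79 Z17.80
G1 X-0.55 Y3.99 E0.1249
G1 X23.60 Y10.46 E0.6446
G1 X22.04 Y16.26 E0.7694
G1 X-2.11 Y9.79 E1.2892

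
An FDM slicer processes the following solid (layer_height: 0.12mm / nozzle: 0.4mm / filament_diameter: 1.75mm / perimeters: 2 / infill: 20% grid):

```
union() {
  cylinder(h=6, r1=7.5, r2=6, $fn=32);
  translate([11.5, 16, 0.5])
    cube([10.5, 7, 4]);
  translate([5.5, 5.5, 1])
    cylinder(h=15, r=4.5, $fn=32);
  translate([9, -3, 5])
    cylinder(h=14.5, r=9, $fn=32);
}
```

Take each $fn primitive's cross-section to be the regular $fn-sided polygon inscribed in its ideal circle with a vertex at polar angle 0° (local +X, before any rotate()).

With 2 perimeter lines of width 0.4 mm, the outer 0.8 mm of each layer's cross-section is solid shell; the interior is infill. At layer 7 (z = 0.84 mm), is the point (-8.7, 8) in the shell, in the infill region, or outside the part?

outside

At z = 0.84 mm: the cone: at t=0.140 of its height the radius interpolates to r₁+(r₂−r₁)t = 7.290, giving a regular 32-gon of that circumradius; the cube at (11.5, 16) (footprint 10.5×7) is included at this height; the cylinder at (5.5, 5.5) does not reach this height (z outside [1, 16]); the cylinder at (9, -3) is absent (z outside [5, 19.5]); Taking the union: the 2 present regions are separate (no shared area or edge), so areas and boundary lengths simply add and each stays a separate island — 2 connected regions. Overall, the cross-section has 2 separate islands. The nearest boundary edge runs (-6.06, 4.05)→(-5.15, 5.15); distance from the point to it = 4.55 mm. The point is not inside any of the regions above, so it lies outside the cross-section (4.55 mm from the nearest boundary).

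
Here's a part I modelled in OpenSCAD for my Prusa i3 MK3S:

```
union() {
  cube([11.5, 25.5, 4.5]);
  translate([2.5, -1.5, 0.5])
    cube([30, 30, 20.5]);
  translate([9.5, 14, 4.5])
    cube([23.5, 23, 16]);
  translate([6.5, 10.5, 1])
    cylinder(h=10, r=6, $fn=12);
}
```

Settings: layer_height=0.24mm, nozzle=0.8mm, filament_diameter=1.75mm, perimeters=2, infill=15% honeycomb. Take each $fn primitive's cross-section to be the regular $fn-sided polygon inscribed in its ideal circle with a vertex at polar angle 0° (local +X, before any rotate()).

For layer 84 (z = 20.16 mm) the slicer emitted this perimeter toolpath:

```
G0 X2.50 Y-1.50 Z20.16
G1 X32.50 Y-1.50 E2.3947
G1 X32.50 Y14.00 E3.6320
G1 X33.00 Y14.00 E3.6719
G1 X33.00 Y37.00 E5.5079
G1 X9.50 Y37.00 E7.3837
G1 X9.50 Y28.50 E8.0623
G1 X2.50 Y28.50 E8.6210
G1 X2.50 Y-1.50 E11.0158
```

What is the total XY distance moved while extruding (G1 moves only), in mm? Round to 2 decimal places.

138.00 mm

Sum the Euclidean lengths of each G1 segment: total = 138.00 mm.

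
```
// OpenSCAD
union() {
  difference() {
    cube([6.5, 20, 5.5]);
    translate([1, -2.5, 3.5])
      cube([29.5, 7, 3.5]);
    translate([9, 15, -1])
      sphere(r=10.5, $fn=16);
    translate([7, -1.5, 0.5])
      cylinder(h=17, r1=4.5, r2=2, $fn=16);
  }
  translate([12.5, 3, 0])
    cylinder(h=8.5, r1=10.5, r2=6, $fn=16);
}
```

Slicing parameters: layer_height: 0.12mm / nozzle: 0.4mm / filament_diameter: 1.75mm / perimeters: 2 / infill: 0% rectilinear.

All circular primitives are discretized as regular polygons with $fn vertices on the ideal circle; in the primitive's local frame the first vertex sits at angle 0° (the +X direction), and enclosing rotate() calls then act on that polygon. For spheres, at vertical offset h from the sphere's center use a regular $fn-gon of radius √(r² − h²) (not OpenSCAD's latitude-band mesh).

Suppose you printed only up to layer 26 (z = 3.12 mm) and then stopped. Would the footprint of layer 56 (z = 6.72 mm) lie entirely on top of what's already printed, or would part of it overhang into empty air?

entirely on top

Compare the two slices. At z = 3.12: the cube is present — its section is the full 6.5×20 rectangle (area 130.00 mm²); the cube at (1, -2.5) is absent (z outside [3.5, 7]); the r=10.5 sphere at (9, 15) contributes a regular 16-gon of circumradius √(10.5²−4.12²) = 9.658 (area = (16/2)·9.658²·sin(360°/16) = 285.56 mm²); the cone at (7, -1.5) contributes a regular 16-gon of circumradius 4.115 (interpolated between r1=4.5 and r2=2 at t=0.154) (area = (16/2)·4.115²·sin(360°/16) = 51.83 mm²); Taking the first minus the rest: starting from the 6.5×20 cube (130.00 mm²), the r=10.5 sphere at (9, 15) partially overlaps it — only the 78.59 mm² overlap (of its 285.56 mm²) is removed, clipping the outline; the cone at (7, -1.5) partially overlaps it — only the 5.73 mm² overlap (of its 51.83 mm²) is removed, clipping the outline — area = 45.68 mm²; the cone at (12.5, 3) contributes a regular 16-gon of circumradius 8.848 (interpolated between r1=10.5 and r2=6 at t=0.367) (area = (16/2)·8.848²·sin(360°/16) = 239.69 mm²); Merging all regions: the regions partially overlap — summed areas 285.36 mm² minus the doubly-counted overlap 10.60 mm² gives 274.76 mm² — area = 274.76 mm². At z = 6.72: the cube is absent (z outside [0, 5.5]); the cube at (1, -2.5) (footprint 29.5×7) is included at this height (area 206.50 mm²); the sphere at (9, 15): section is a regular 16-gon, circumradius = √(r²−h²) = √(10.5²−7.72²) = 7.117 (area = (16/2)·7.117²·sin(360°/16) = 155.07 mm²); the cone at (7, -1.5) (r1=4.5→r2=2) has section circumradius 3.585 here — a regular 16-gon (area = (16/2)·3.585²·sin(360°/16) = 39.35 mm²); After the difference (first − rest): the first operand is absent here, so nothing remains; the cone at (12.5, 3) contributes a regular 16-gon of circumradius 6.942 (interpolated between r1=10.5 and r2=6 at t=0.791) (area = (16/2)·6.942²·sin(360°/16) = 147.55 mm²); Taking the union: only the cone at (12.5, 3) is present, so the union is just that shape — area = 147.55 mm². Checking containment: the cross-section at z = 6.72 is a subset of the cross-section at z = 3.12.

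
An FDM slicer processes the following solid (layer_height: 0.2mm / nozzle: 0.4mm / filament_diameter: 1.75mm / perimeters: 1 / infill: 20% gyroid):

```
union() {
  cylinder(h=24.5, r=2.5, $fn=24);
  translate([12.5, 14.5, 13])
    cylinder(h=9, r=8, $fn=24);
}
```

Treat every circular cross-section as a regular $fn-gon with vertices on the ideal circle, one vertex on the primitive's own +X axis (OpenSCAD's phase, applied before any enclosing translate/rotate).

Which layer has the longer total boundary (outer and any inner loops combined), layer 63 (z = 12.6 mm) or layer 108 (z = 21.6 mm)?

layer 108 (z = 21.6 mm)

Layer 63 (z = 12.6): the cylinder: section is a regular 24-gon, circumradius r=2.5 (perimeter = 2·24·2.500·sin(180°/24) = 15.66 mm); the cylinder at (12.5, 14.5) is absent (z outside [13, 22]); Combining (union): only the r=2.5 cylinder is present, so the union is just that shape — boundary = 15.66 mm. So its perimeter = 15.66 mm. Layer 108 (z = 21.6): the cylinder: section is a regular 24-gon, circumradius r=2.5 (perimeter = 2·24·2.500·sin(180°/24) = 15.66 mm); the cylinder at (12.5, 14.5): section is a regular 24-gon, circumradius r=8 (perimeter = 2·24·8.000·sin(180°/24) = 50.12 mm); Combining (union): the 2 present regions are separate (no shared area or edge), so areas and boundary lengths simply add and each stays a separate island — boundary = 65.79 mm. So its perimeter = 65.79 mm. Layer 108 is larger (65.79 vs 15.66 mm).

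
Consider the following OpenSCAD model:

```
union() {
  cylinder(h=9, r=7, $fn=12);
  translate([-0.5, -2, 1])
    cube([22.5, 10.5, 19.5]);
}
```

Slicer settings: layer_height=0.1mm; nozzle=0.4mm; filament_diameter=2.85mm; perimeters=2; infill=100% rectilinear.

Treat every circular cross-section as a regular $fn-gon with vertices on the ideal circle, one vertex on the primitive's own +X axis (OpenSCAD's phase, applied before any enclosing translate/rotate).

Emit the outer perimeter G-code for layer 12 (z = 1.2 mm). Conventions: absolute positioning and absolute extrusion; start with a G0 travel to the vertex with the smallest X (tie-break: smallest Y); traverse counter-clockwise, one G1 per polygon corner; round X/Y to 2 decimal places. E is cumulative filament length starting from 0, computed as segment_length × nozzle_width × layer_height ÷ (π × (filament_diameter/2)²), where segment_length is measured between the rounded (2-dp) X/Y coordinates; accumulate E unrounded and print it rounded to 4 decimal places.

At z = 1.2 mm: the r=7 cylinder contributes a regular 12-gon of circumradius 7; the cube at (-0.5, -2) is present — its section is the full 22.5×10.5 rectangle; Combining (union): the regions partially overlap (shared area 54.68 mm²), so overlapping operands fuse into one piece — 1 connected region. The outline is a single polygon with 13 vertices. Extrusion per mm of travel: 0.4 × 0.1 / (π × 1.425²) = 0.006270. Accumulating E over each segment gives final E = 0.5028.

G0 X-7.00 Y0.00 Z1.20
G1 X-6.06 Y-3.50 E0.0227
G1 X-3.50 Y-6.06 E0.0454
G1 X0.00 Y-7.00 E0.0681
G1 X3.50 Y-6.06 E0.0909
G1 X6.06 Y-3.50 E0.1136
G1 X6.46 Y-2.00 E0.1233
G1 X22.00 Y-2.00 E0.2207
G1 X22.00 Y8.50 E0.2866
G1 X-0.50 Y8.50 E0.4277
G1 X-0.50 Y6.87 E0.4379
G1 X-3.50 Y6.06 E0.4574
G1 X-6.06 Y3.50 E0.4801
G1 X-7.00 Y0.00 E0.5028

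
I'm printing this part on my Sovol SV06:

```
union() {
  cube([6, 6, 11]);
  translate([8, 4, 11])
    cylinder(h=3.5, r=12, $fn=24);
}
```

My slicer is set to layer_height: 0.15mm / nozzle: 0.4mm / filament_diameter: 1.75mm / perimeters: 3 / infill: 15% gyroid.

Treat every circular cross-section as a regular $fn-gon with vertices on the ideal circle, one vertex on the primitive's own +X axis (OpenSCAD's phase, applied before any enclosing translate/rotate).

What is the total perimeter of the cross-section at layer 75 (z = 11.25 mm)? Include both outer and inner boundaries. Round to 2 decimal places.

75.18 mm

At z = 11.25 mm: the cube is absent (z outside [0, 11]); the cylinder at (8, 4): section is a regular 24-gon, circumradius r=12 (perimeter = 2·24·12.000·sin(180°/24) = 75.18 mm); Combining (union): only the r=12 cylinder at (8, 4) is present, so the union is just that shape — boundary = 75.18 mm. Overall, the cross-section is a single solid region. Total boundary length (outer) = 75.18 mm.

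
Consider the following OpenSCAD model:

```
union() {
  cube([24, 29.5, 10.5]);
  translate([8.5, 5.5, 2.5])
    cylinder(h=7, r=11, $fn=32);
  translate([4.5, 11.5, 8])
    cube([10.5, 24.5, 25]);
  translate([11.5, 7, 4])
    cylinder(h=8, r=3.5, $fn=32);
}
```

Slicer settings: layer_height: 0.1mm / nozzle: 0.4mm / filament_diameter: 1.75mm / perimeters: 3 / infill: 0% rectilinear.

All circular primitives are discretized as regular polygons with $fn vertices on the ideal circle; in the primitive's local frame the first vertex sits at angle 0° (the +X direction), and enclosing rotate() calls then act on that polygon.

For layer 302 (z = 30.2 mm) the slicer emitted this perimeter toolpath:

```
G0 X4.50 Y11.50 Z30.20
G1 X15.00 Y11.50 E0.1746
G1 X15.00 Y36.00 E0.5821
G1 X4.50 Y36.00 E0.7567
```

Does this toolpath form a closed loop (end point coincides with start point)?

Start point (G0): (4.50, 11.50). End point (last G1): the path does not return to the start — open.

no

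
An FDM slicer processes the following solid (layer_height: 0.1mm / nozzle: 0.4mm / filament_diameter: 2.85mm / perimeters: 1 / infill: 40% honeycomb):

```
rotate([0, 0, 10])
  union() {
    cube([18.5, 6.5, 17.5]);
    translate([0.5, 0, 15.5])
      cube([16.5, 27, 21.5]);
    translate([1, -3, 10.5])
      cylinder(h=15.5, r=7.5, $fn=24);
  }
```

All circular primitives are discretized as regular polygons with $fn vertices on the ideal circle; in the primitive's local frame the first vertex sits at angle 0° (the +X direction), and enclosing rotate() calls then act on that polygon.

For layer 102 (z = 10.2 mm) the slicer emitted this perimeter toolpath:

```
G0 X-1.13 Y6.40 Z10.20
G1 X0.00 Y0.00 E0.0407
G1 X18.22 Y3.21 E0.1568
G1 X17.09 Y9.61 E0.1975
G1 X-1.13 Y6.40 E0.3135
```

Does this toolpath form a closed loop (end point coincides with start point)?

yes

Start point (G0): (-1.13, 6.40). End point (last G1): the path returns to the start — closed.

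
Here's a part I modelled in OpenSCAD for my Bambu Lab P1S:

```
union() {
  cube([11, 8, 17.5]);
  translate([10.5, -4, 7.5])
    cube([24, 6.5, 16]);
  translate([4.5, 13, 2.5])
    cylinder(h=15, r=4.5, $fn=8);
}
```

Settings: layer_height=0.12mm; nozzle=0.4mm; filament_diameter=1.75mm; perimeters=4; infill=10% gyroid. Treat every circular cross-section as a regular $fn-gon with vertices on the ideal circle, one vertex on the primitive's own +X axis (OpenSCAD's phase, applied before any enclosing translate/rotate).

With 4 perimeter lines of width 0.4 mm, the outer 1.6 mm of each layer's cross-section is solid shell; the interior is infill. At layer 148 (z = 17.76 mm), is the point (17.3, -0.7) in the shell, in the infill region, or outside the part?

At z = 17.76 mm: the cube is absent (z outside [0, 17.5]); the 24×6.5 cube at (10.5, -4) contributes its full rectangle; the cylinder at (4.5, 13) does not reach this height (z outside [2.5, 17.5]); Merging all regions: only the 24×6.5 cube at (10.5, -4) is present, so the union is just that shape — 1 connected region. Overall, the cross-section is a single solid region. The nearest boundary edge runs (34.50, 2.50)→(10.50, 2.50); distance from the point to it = 3.20 mm. The point is inside the cross-section and 3.20 mm from the nearest boundary — more than the 1.6 mm shell width (4 × 0.4), so it's in the infill interior.

infill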